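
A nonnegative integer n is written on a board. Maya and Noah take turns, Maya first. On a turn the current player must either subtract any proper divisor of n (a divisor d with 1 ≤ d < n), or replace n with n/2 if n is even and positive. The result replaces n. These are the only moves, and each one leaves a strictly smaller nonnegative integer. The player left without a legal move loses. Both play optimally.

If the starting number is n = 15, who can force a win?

Positions with no move are L. A position that does have a move is losing for the player to move precisely when every available move leads to a winning position for the opponent. Fill in the labels:
n=0: no move → L
n=1: no move → L
n=2: W (go to 1, an L position)
n=3: L (sole option 2(W) is W)
n=4: W (go to 3, an L position)
n=5: L (sole option 4(W) is W)
n=6: W (go to 3, an L position)
n=7: L (sole option 6(W) is W)
n=8: W (go to 7, an L position)
n=9: L (options 6(W), 8(W) are all W)
n=10: W (go to 5, an L position)
n=11: L (sole option 10(W) is W)
n=12: W (go to 9, an L position)
n=13: L (sole option 12(W) is W)
n=14: W (go to 7, an L position)
n=15: L (options 10(W), 12(W), 14(W) are all W)
Every move from 15 reaches a W position, so the mover loses.

Noah wins.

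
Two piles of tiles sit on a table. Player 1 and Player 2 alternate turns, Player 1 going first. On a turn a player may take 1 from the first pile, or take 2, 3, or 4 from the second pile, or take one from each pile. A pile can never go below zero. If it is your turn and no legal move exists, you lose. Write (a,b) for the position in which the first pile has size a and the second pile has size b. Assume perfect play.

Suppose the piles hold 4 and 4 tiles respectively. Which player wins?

Player 1 wins.

Compute win/loss labels from the base case upward. A position with no move is L. Any other position is W if it can reach an L in one move, else L.
No move ever increases a pile, so every position that can arise here has a ≤ 4 and b ≤ 4; it is enough to label the cells with 0 ≤ a ≤ 4 and 0 ≤ b ≤ 4.
Every move lowers a or b (never raises either), so fill the grid row by row in increasing a, and left to right within a row: each cell's successors are then already labelled.
      b=0  b=1  b=2  b=3  b=4
a=0:    L    L    W    W    W
a=1:    W    W    W    L    L
a=2:    L    L    W    W    W
a=3:    W    W    W    L    L
a=4:    L    L    W    W    W
Cells with no legal move (terminal, hence L): (0,0), (0,1).
The remaining L cells, each justified by listing all of its moves:
(1,3): only reaches (0,3)(W), (1,1)(W), (1,0)(W), (0,2)(W), all W → L
(1,4): only reaches (0,4)(W), (1,2)(W), (1,1)(W), (1,0)(W), (0,3)(W), all W → L
(2,0): only reaches (1,0)(W), which is W → L
(2,1): only reaches (1,1)(W), (1,0)(W), all W → L
(3,3): only reaches (2,3)(W), (3,1)(W), (3,0)(W), (2,2)(W), all W → L
(3,4): only reaches (2,4)(W), (3,2)(W), (3,1)(W), (3,0)(W), (2,3)(W), all W → L
(4,0): only reaches (3,0)(W), which is W → L
(4,1): only reaches (3,1)(W), (3,0)(W), all W → L
Every other cell has at least one move into one of the L cells above, so it is W.
From (4,4) Player 1 can move to (3,4), reaching an L position.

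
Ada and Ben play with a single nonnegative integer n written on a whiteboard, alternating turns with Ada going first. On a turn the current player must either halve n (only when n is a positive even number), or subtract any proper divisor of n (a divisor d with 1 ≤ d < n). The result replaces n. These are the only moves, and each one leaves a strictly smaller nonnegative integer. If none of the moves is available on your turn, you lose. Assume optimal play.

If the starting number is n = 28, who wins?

Build the W/L table. Terminal = L. A non-terminal position is W if it has a move to some L; otherwise it is L.
n=0: no move → L
n=1: no move → L
n=2: W (go to 1, an L position)
n=3: L (sole option 2(W) is W)
n=4: W (go to 3, an L position)
n=5: L (sole option 4(W) is W)
n=6: W (go to 3, an L position)
n=7: L (sole option 6(W) is W)
n=8: W (go to 7, an L position)
n=9: L (options 6(W), 8(W) are all W)
n=10: W (go to 5, an L position)
n=11: L (sole option 10(W) is W)
n=12: W (go to 9, an L position)
n=13: L (sole option 12(W) is W)
n=14: W (go to 7, an L position)
n=15: L (options 10(W), 12(W), 14(W) are all W)
n=16: W (go to 15, an L position)
n=17: L (sole option 16(W) is W)
n=18: W (go to 9, an L position)
n=19: L (sole option 18(W) is W)
n=20: W (go to 15, an L position)
n=21: L (options 14(W), 18(W), 20(W) are all W)
n=22: W (go to 11, an L position)
n=23: L (sole option 22(W) is W)
n=24: W (go to 21, an L position)
n=25: L (options 20(W), 24(W) are all W)
n=26: W (go to 13, an L position)
n=27: L (options 18(W), 24(W), 26(W) are all W)
n=28: W (go to 21, an L position)
From 28 Ada can move to 21, reaching an L position.

Ada wins.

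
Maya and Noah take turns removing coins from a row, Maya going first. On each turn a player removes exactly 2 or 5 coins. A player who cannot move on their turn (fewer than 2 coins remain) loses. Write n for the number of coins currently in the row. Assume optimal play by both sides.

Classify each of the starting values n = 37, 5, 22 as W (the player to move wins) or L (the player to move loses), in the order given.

37: W, 5: W, 22: L

Compute win/loss labels from the base case upward. A position with no move is L. Any other position is W if it can reach an L in one move, else L.
n=0: no move → L
n=1: no move → L
n=2: can move to 0, which is L ⇒ W
n=3: can move to 1, which is L ⇒ W
n=4: the only move is to 2(W), a W ⇒ L
n=5: can move to 0, which is L ⇒ W
n=6: can move to 4, which is L ⇒ W
n=7: moves to 5(W), 2(W); every one is W ⇒ L
n=8: moves to 6(W), 3(W); every one is W ⇒ L
n=9: can move to 7, which is L ⇒ W
n=10: can move to 8, which is L ⇒ W
n=11: moves to 9(W), 6(W); every one is W ⇒ L
n=12: can move to 7, which is L ⇒ W
n=13: can move to 11, which is L ⇒ W
n=14: moves to 12(W), 9(W); every one is W ⇒ L
n=15: moves to 13(W), 10(W); every one is W ⇒ L
n=16: can move to 14, which is L ⇒ W
n=17: can move to 15, which is L ⇒ W
n=18: moves to 16(W), 13(W); every one is W ⇒ L
n=19: can move to 14, which is L ⇒ W
n=20: can move to 18, which is L ⇒ W
n=21: moves to 19(W), 16(W); every one is W ⇒ L
n=22: moves to 20(W), 17(W); every one is W ⇒ L
n=23: can move to 21, which is L ⇒ W
n=24: can move to 22, which is L ⇒ W
n=25: moves to 23(W), 20(W); every one is W ⇒ L
n=26: can move to 21, which is L ⇒ W
n=27: can move to 25, which is L ⇒ W
n=28: moves to 26(W), 23(W); every one is W ⇒ L
n=29: moves to 27(W), 24(W); every one is W ⇒ L
n=30: can move to 28, which is L ⇒ W
n=31: can move to 29, which is L ⇒ W
n=32: moves to 30(W), 27(W); every one is W ⇒ L
n=33: can move to 28, which is L ⇒ W
n=34: can move to 32, which is L ⇒ W
n=35: moves to 33(W), 30(W); every one is W ⇒ L
n=36: moves to 34(W), 31(W); every one is W ⇒ L
n=37: can move to 35, which is L ⇒ W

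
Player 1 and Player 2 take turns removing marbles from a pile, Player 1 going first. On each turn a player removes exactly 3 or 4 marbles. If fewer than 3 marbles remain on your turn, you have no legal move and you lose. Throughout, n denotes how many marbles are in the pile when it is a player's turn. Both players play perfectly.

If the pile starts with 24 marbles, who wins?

Player 1 wins.

Classify positions by backward induction: terminal positions (no move available) are L. From any other position, the mover wins iff some move reaches an L.
n=0: no move → L
n=1: no move → L
n=2: no move → L
n=3: →0(L), so W
n=4: →1(L), so W
n=5: →2(L), so W
n=6: →2(L), so W
n=7: →4(W), 3(W) — all W, so L
n=8: →5(W), 4(W) — all W, so L
n=9: →6(W), 5(W) — all W, so L
n=10: →7(L), so W
n=11: →8(L), so W
n=12: →9(L), so W
n=13: →9(L), so W
n=14: →11(W), 10(W) — all W, so L
n=15: →12(W), 11(W) — all W, so L
n=16: →13(W), 12(W) — all W, so L
n=17: →14(L), so W
n=18: →15(L), so W
n=19: →16(L), so W
n=20: →16(L), so W
n=21: →18(W), 17(W) — all W, so L
n=22: →19(W), 18(W) — all W, so L
n=23: →20(W), 19(W) — all W, so L
n=24: →21(L), so W
From 24 Player 1 can remove 3, leaving 21, reaching an L position.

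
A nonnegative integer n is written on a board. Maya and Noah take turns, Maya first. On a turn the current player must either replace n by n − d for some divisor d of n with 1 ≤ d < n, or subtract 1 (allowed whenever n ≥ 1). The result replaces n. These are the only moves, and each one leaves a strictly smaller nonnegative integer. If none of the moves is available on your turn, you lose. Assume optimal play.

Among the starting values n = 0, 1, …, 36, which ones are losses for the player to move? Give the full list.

0, 2, 5, 7, 9, 11, 13, 15, 17, 19, 21, 23, 25, 27, 29, 31, 33, 35

Build the W/L table. Terminal = L. A non-terminal position is W if it has a move to some L; otherwise it is L.
n=0: no move → L
n=1: W (go to 0, an L position)
n=2: L (sole option 1(W) is W)
n=3: W (go to 2, an L position)
n=4: W (go to 2, an L position)
n=5: L (sole option 4(W) is W)
n=6: W (go to 5, an L position)
n=7: L (sole option 6(W) is W)
n=8: W (go to 7, an L position)
n=9: L (options 6(W), 8(W) are all W)
n=10: W (go to 5, an L position)
n=11: L (sole option 10(W) is W)
n=12: W (go to 9, an L position)
n=13: L (sole option 12(W) is W)
n=14: W (go to 7, an L position)
n=15: L (options 10(W), 12(W), 14(W) are all W)
n=16: W (go to 15, an L position)
n=17: L (sole option 16(W) is W)
n=18: W (go to 9, an L position)
n=19: L (sole option 18(W) is W)
n=20: W (go to 15, an L position)
n=21: L (options 14(W), 18(W), 20(W) are all W)
n=22: W (go to 11, an L position)
n=23: L (sole option 22(W) is W)
n=24: W (go to 21, an L position)
n=25: L (options 20(W), 24(W) are all W)
n=26: W (go to 13, an L position)
n=27: L (options 18(W), 24(W), 26(W) are all W)
n=28: W (go to 21, an L position)
n=29: L (sole option 28(W) is W)
n=30: W (go to 15, an L position)
n=31: L (sole option 30(W) is W)
n=32: W (go to 31, an L position)
n=33: L (options 22(W), 30(W), 32(W) are all W)
n=34: W (go to 17, an L position)
n=35: L (options 28(W), 30(W), 34(W) are all W)
n=36: W (go to 27, an L position)
The losing starting values of n are exactly the entries labelled L in this table (18 of them).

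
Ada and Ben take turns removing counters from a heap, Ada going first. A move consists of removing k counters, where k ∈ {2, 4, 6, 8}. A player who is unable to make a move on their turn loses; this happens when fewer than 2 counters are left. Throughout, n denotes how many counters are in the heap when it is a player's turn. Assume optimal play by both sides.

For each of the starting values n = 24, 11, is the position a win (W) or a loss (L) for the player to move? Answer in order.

Compute win/loss labels from the base case upward. A position with no move is L. Any other position is W if it can reach an L in one move, else L.
n=0: no move → L
n=1: no move → L
n=2: reaches L-position 0 → W
n=3: reaches L-position 1 → W
n=4: reaches L-position 0 → W
n=5: reaches L-position 1 → W
n=6: reaches L-position 0 → W
n=7: reaches L-position 1 → W
n=8: reaches L-position 0 → W
n=9: reaches L-position 1 → W
n=10: only reaches 8(W), 6(W), 4(W), 2(W), all W → L
n=11: only reaches 9(W), 7(W), 5(W), 3(W), all W → L
n=12: reaches L-position 10 → W
n=13: reaches L-position 11 → W
n=14: reaches L-position 10 → W
n=15: reaches L-position 11 → W
n=16: reaches L-position 10 → W
n=17: reaches L-position 11 → W
n=18: reaches L-position 10 → W
n=19: reaches L-position 11 → W
n=20: only reaches 18(W), 16(W), 14(W), 12(W), all W → L
n=21: only reaches 19(W), 17(W), 15(W), 13(W), all W → L
n=22: reaches L-position 20 → W
n=23: reaches L-position 21 → W
n=24: reaches L-position 20 → W

24: W, 11: L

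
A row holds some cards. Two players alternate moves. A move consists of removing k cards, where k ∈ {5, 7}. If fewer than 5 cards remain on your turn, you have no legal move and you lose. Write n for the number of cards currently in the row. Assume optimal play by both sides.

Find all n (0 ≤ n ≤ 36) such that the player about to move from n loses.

0, 1, 2, 3, 4, 12, 13, 14, 15, 16, 24, 25, 26, 27, 28, 36

Compute win/loss labels from the base case upward. A position with no move is L. Any other position is W if it can reach an L in one move, else L.
n=0: no move → L
n=1: no move → L
n=2: no move → L
n=3: no move → L
n=4: no move → L
n=5: can move to 0, which is L ⇒ W
n=6: can move to 1, which is L ⇒ W
n=7: can move to 2, which is L ⇒ W
n=8: can move to 3, which is L ⇒ W
n=9: can move to 4, which is L ⇒ W
n=10: can move to 3, which is L ⇒ W
n=11: can move to 4, which is L ⇒ W
n=12: moves to 7(W), 5(W); every one is W ⇒ L
n=13: moves to 8(W), 6(W); every one is W ⇒ L
n=14: moves to 9(W), 7(W); every one is W ⇒ L
n=15: moves to 10(W), 8(W); every one is W ⇒ L
n=16: moves to 11(W), 9(W); every one is W ⇒ L
n=17: can move to 12, which is L ⇒ W
n=18: can move to 13, which is L ⇒ W
n=19: can move to 14, which is L ⇒ W
n=20: can move to 15, which is L ⇒ W
n=21: can move to 16, which is L ⇒ W
n=22: can move to 15, which is L ⇒ W
n=23: can move to 16, which is L ⇒ W
n=24: moves to 19(W), 17(W); every one is W ⇒ L
n=25: moves to 20(W), 18(W); every one is W ⇒ L
n=26: moves to 21(W), 19(W); every one is W ⇒ L
n=27: moves to 22(W), 20(W); every one is W ⇒ L
n=28: moves to 23(W), 21(W); every one is W ⇒ L
n=29: can move to 24, which is L ⇒ W
n=30: can move to 25, which is L ⇒ W
n=31: can move to 26, which is L ⇒ W
n=32: can move to 27, which is L ⇒ W
n=33: can move to 28, which is L ⇒ W
n=34: can move to 27, which is L ⇒ W
n=35: can move to 28, which is L ⇒ W
n=36: moves to 31(W), 29(W); every one is W ⇒ L
The losing starting values of n are exactly the entries labelled L in this table (16 of them).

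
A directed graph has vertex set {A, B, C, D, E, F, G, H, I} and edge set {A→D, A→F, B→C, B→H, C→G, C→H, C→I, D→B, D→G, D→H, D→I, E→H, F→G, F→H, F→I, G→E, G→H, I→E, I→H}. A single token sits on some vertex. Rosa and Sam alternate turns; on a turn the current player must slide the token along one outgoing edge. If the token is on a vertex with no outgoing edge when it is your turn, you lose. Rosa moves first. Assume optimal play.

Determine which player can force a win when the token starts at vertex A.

Sam wins.

Work bottom-up. With no move the player to move loses. Otherwise the position is W if at least one move leads to an L position for the opponent, and L if every move leads to a W.
Every edge goes from a vertex to one that appears earlier in the order H, E, I, G, F, C, B, D, A, so processing vertices in that order labels each vertex after all of its successors.
H: no outgoing edge → L
E: W (go to H, an L position)
I: W (go to H, an L position)
G: W (go to H, an L position)
F: W (go to H, an L position)
C: W (go to H, an L position)
B: W (go to H, an L position)
D: W (go to H, an L position)
A: L (options D(W), F(W) are all W)
Every move from A reaches a W position, so the mover loses.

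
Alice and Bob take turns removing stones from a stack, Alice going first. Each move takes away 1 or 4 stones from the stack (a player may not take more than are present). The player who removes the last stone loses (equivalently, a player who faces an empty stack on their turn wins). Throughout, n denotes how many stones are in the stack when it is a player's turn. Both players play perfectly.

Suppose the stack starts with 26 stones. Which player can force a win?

Bob wins.

Label each position W (a win for the player to move) or L (a loss). A position with no legal move is W; any other position is W exactly when some move reaches an L, and L when every move reaches a W.
n=0: no move; the opponent has just taken the last stone and therefore loses → W
n=1: →0(W) only, which is W, so L
n=2: →1(L), so W
n=3: →2(W) only, which is W, so L
n=4: →3(L), so W
n=5: →1(L), so W
n=6: →5(W), 2(W) — all W, so L
n=7: →6(L), so W
n=8: →7(W), 4(W) — all W, so L
n=9: →8(L), so W
n=10: →6(L), so W
n=11: →10(W), 7(W) — all W, so L
n=12: →11(L), so W
n=13: →12(W), 9(W) — all W, so L
n=14: →13(L), so W
n=15: →11(L), so W
n=16: →15(W), 12(W) — all W, so L
n=17: →16(L), so W
n=18: →17(W), 14(W) — all W, so L
n=19: →18(L), so W
n=20: →16(L), so W
n=21: →20(W), 17(W) — all W, so L
n=22: →21(L), so W
n=23: →22(W), 19(W) — all W, so L
n=24: →23(L), so W
n=25: →21(L), so W
n=26: →25(W), 22(W) — all W, so L
The starting position 26 is L: whatever Alice does, the opponent receives a W position.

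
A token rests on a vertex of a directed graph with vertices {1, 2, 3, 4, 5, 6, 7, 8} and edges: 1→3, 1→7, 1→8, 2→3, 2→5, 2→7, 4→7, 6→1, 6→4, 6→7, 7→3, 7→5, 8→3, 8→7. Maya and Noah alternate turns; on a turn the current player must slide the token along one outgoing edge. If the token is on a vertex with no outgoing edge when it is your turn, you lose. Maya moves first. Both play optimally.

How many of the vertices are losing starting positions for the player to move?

3

Label each position W (a win for the player to move) or L (a loss). A position with no legal move is L; any other position is W exactly when some move reaches an L, and L when every move reaches a W.
Every edge goes from a vertex to one that appears earlier in the order 5, 3, 7, 2, 8, 1, 4, 6, so processing vertices in that order labels each vertex after all of its successors.
5: no outgoing edge → L
3: no outgoing edge → L
7: reaches L-position 3 → W
2: reaches L-position 3 → W
8: reaches L-position 3 → W
1: reaches L-position 3 → W
4: only reaches 7(W), which is W → L
6: reaches L-position 4 → W
The L vertices are 3, 4, 5; that is 3 in all.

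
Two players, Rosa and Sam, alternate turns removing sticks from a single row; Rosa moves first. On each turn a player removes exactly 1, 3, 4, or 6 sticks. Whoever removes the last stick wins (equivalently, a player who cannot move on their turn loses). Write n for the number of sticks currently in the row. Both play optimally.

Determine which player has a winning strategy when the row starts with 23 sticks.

Sam wins.

Classify positions by backward induction: terminal positions (no move available) are L. From any other position, the mover wins iff some move reaches an L.
n=0: no move → L
n=1: can move to 0, which is L ⇒ W
n=2: the only move is to 1(W), a W ⇒ L
n=3: can move to 2, which is L ⇒ W
n=4: can move to 0, which is L ⇒ W
n=5: can move to 2, which is L ⇒ W
n=6: can move to 2, which is L ⇒ W
n=7: moves to 6(W), 4(W), 3(W), 1(W); every one is W ⇒ L
n=8: can move to 7, which is L ⇒ W
n=9: moves to 8(W), 6(W), 5(W), 3(W); every one is W ⇒ L
n=10: can move to 9, which is L ⇒ W
n=11: can move to 7, which is L ⇒ W
n=12: can move to 9, which is L ⇒ W
n=13: can move to 9, which is L ⇒ W
n=14: moves to 13(W), 11(W), 10(W), 8(W); every one is W ⇒ L
n=15: can move to 14, which is L ⇒ W
n=16: moves to 15(W), 13(W), 12(W), 10(W); every one is W ⇒ L
n=17: can move to 16, which is L ⇒ W
n=18: can move to 14, which is L ⇒ W
n=19: can move to 16, which is L ⇒ W
n=20: can move to 16, which is L ⇒ W
n=21: moves to 20(W), 18(W), 17(W), 15(W); every one is W ⇒ L
n=22: can move to 21, which is L ⇒ W
n=23: moves to 22(W), 20(W), 19(W), 17(W); every one is W ⇒ L
The starting position 23 is L: whatever Rosa does, the opponent receives a W position.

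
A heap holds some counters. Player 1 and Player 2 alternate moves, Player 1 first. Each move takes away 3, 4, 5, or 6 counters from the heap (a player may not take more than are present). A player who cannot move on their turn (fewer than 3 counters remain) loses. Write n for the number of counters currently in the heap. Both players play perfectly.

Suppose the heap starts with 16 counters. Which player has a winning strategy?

Player 1 wins.

Compute win/loss labels from the base case upward. A position with no move is L. Any other position is W if it can reach an L in one move, else L.
n=0: no move → L
n=1: no move → L
n=2: no move → L
n=3: →0(L), so W
n=4: →1(L), so W
n=5: →2(L), so W
n=6: →2(L), so W
n=7: →2(L), so W
n=8: →2(L), so W
n=9: →6(W), 5(W), 4(W), 3(W) — all W, so L
n=10: →7(W), 6(W), 5(W), 4(W) — all W, so L
n=11: →8(W), 7(W), 6(W), 5(W) — all W, so L
n=12: →9(L), so W
n=13: →10(L), so W
n=14: →11(L), so W
n=15: →11(L), so W
n=16: →11(L), so W
From 16 Player 1 can remove 5, leaving 11, reaching an L position.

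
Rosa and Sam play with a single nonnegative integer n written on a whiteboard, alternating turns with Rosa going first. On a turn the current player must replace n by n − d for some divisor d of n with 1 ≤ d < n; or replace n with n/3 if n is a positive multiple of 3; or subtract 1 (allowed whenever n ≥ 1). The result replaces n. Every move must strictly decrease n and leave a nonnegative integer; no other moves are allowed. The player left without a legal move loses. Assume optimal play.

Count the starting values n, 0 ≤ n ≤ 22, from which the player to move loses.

9

Compute win/loss labels from the base case upward. A position with no move is L. Any other position is W if it can reach an L in one move, else L.
n=0: no move → L
n=1: →0(L), so W
n=2: →1(W) only, which is W, so L
n=3: →2(L), so W
n=4: →2(L), so W
n=5: →4(W) only, which is W, so L
n=6: →2(L), so W
n=7: →6(W) only, which is W, so L
n=8: →7(L), so W
n=9: →3(W), 6(W), 8(W) — all W, so L
n=10: →5(L), so W
n=11: →10(W) only, which is W, so L
n=12: →9(L), so W
n=13: →12(W) only, which is W, so L
n=14: →7(L), so W
n=15: →5(L), so W
n=16: →8(W), 12(W), 14(W), 15(W) — all W, so L
n=17: →16(L), so W
n=18: →9(L), so W
n=19: →18(W) only, which is W, so L
n=20: →16(L), so W
n=21: →7(L), so W
n=22: →11(L), so W
L entries with 0 ≤ n ≤ 22: n = 0, 2, 5, 7, 9, 11, 13, 16, 19; that makes 9.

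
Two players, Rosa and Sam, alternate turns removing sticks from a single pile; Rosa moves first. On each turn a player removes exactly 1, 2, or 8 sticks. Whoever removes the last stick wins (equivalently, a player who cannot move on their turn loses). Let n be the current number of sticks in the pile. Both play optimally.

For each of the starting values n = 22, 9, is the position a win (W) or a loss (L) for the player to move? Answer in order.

22: W, 9: L

Label each position W (a win for the player to move) or L (a loss). A position with no legal move is L; any other position is W exactly when some move reaches an L, and L when every move reaches a W.
n=0: no move → L
n=1: →0(L), so W
n=2: →0(L), so W
n=3: →2(W), 1(W) — all W, so L
n=4: →3(L), so W
n=5: →3(L), so W
n=6: →5(W), 4(W) — all W, so L
n=7: →6(L), so W
n=8: →6(L), so W
n=9: →8(W), 7(W), 1(W) — all W, so L
n=10: →9(L), so W
n=11: →9(L), so W
n=12: →11(W), 10(W), 4(W) — all W, so L
n=13: →12(L), so W
n=14: →12(L), so W
n=15: →14(W), 13(W), 7(W) — all W, so L
n=16: →15(L), so W
n=17: →15(L), so W
n=18: →17(W), 16(W), 10(W) — all W, so L
n=19: →18(L), so W
n=20: →18(L), so W
n=21: →20(W), 19(W), 13(W) — all W, so L
n=22: →21(L), so W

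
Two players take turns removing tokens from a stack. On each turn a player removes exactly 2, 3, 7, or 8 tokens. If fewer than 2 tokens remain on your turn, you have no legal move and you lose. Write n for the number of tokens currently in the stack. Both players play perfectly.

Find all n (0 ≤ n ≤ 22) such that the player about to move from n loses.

0, 1, 5, 6, 10, 11, 15, 16, 20, 21

Work bottom-up. With no move the player to move loses. Otherwise the position is W if at least one move leads to an L position for the opponent, and L if every move leads to a W.
n=0: no move → L
n=1: no move → L
n=2: W (go to 0, an L position)
n=3: W (go to 1, an L position)
n=4: W (go to 1, an L position)
n=5: L (options 3(W), 2(W) are all W)
n=6: L (options 4(W), 3(W) are all W)
n=7: W (go to 5, an L position)
n=8: W (go to 6, an L position)
n=9: W (go to 6, an L position)
n=10: L (options 8(W), 7(W), 3(W), 2(W) are all W)
n=11: L (options 9(W), 8(W), 4(W), 3(W) are all W)
n=12: W (go to 10, an L position)
n=13: W (go to 11, an L position)
n=14: W (go to 11, an L position)
n=15: L (options 13(W), 12(W), 8(W), 7(W) are all W)
n=16: L (options 14(W), 13(W), 9(W), 8(W) are all W)
n=17: W (go to 15, an L position)
n=18: W (go to 16, an L position)
n=19: W (go to 16, an L position)
n=20: L (options 18(W), 17(W), 13(W), 12(W) are all W)
n=21: L (options 19(W), 18(W), 14(W), 13(W) are all W)
n=22: W (go to 20, an L position)
The losing starting values of n are exactly the entries labelled L in this table (10 of them).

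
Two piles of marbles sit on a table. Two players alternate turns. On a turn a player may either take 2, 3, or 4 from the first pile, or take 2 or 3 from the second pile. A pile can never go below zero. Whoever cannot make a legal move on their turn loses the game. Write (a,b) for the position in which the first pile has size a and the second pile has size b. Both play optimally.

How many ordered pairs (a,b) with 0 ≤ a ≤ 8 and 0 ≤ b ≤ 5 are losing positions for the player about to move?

20

Use the standard recursion: the mover loses at a terminal position; elsewhere, the mover wins exactly when some move hands the opponent an L position.
Every move lowers a or b (never raises either), so fill the grid row by row in increasing a, and left to right within a row: each cell's successors are then already labelled.
      b=0  b=1  b=2  b=3  b=4  b=5
a=0:    L    L    W    W    W    L
a=1:    L    L    W    W    W    L
a=2:    W    W    L    L    W    W
a=3:    W    W    L    L    W    W
a=4:    W    W    W    W    L    W
a=5:    W    W    W    W    L    W
a=6:    L    L    W    W    W    L
a=7:    L    L    W    W    W    L
a=8:    W    W    L    L    W    W
Cells with no legal move (terminal, hence L): (0,0), (0,1), (1,0), (1,1).
The remaining L cells, each justified by listing all of its moves:
(0,5): only reaches (0,3)(W), (0,2)(W), all W → L
(1,5): only reaches (1,3)(W), (1,2)(W), all W → L
(2,2): only reaches (0,2)(W), (2,0)(W), all W → L
(2,3): only reaches (0,3)(W), (2,1)(W), (2,0)(W), all W → L
(3,2): only reaches (1,2)(W), (0,2)(W), (3,0)(W), all W → L
(3,3): only reaches (1,3)(W), (0,3)(W), (3,1)(W), (3,0)(W), all W → L
(4,4): only reaches (2,4)(W), (1,4)(W), (0,4)(W), (4,2)(W), (4,1)(W), all W → L
(5,4): only reaches (3,4)(W), (2,4)(W), (1,4)(W), (5,2)(W), (5,1)(W), all W → L
(6,0): only reaches (4,0)(W), (3,0)(W), (2,0)(W), all W → L
(6,1): only reaches (4,1)(W), (3,1)(W), (2,1)(W), all W → L
(6,5): only reaches (4,5)(W), (3,5)(W), (2,5)(W), (6,3)(W), (6,2)(W), all W → L
(7,0): only reaches (5,0)(W), (4,0)(W), (3,0)(W), all W → L
(7,1): only reaches (5,1)(W), (4,1)(W), (3,1)(W), all W → L
(7,5): only reaches (5,5)(W), (4,5)(W), (3,5)(W), (7,3)(W), (7,2)(W), all W → L
(8,2): only reaches (6,2)(W), (5,2)(W), (4,2)(W), (8,0)(W), all W → L
(8,3): only reaches (6,3)(W), (5,3)(W), (4,3)(W), (8,1)(W), (8,0)(W), all W → L
Every other cell has at least one move into one of the L cells above, so it is W.
L cells per row: a=0: 3, a=1: 3, a=2: 2, a=3: 2, a=4: 1, a=5: 1, a=6: 3, a=7: 3, a=8: 2; total 20.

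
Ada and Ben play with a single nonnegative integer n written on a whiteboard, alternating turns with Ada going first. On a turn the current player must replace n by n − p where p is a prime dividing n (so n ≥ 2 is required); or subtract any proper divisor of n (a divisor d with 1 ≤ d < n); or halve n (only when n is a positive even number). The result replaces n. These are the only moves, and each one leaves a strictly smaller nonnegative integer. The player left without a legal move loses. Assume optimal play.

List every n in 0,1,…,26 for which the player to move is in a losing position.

Compute win/loss labels from the base case upward. A position with no move is L. Any other position is W if it can reach an L in one move, else L.
n=0: no move → L
n=1: no move → L
n=2: →0(L), so W
n=3: →0(L), so W
n=4: →2(W), 3(W) — all W, so L
n=5: →0(L), so W
n=6: →4(L), so W
n=7: →0(L), so W
n=8: →4(L), so W
n=9: →6(W), 8(W) — all W, so L
n=10: →9(L), so W
n=11: →0(L), so W
n=12: →9(L), so W
n=13: →0(L), so W
n=14: →7(W), 12(W), 13(W) — all W, so L
n=15: →14(L), so W
n=16: →14(L), so W
n=17: →0(L), so W
n=18: →9(L), so W
n=19: →0(L), so W
n=20: →10(W), 15(W), 16(W), 18(W), 19(W) — all W, so L
n=21: →14(L), so W
n=22: →20(L), so W
n=23: →0(L), so W
n=24: →20(L), so W
n=25: →20(L), so W
n=26: →13(W), 24(W), 25(W) — all W, so L
The losing starting values of n are exactly the entries labelled L in this table (7 of them).

0, 1, 4, 9, 14, 20, 26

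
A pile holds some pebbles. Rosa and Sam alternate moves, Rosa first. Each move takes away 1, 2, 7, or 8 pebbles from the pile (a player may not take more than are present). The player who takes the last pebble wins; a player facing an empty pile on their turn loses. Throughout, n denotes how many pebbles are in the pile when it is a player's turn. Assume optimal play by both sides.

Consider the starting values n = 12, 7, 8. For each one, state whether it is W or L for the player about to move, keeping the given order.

Work bottom-up. With no move the player to move loses. Otherwise the position is W if at least one move leads to an L position for the opponent, and L if every move leads to a W.
n=0: no move → L
n=1: W (go to 0, an L position)
n=2: W (go to 0, an L position)
n=3: L (options 2(W), 1(W) are all W)
n=4: W (go to 3, an L position)
n=5: W (go to 3, an L position)
n=6: L (options 5(W), 4(W) are all W)
n=7: W (go to 6, an L position)
n=8: W (go to 6, an L position)
n=9: L (options 8(W), 7(W), 2(W), 1(W) are all W)
n=10: W (go to 9, an L position)
n=11: W (go to 9, an L position)
n=12: L (options 11(W), 10(W), 5(W), 4(W) are all W)

12: L, 7: W, 8: W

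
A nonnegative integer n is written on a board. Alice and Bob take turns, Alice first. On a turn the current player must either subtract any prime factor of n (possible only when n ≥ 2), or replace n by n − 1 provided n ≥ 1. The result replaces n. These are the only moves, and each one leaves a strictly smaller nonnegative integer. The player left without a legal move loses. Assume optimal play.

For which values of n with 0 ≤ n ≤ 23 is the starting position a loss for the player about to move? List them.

Work bottom-up. With no move the player to move loses. Otherwise the position is W if at least one move leads to an L position for the opponent, and L if every move leads to a W.
n=0: no move → L
n=1: →0(L), so W
n=2: →0(L), so W
n=3: →0(L), so W
n=4: →2(W), 3(W) — all W, so L
n=5: →0(L), so W
n=6: →4(L), so W
n=7: →0(L), so W
n=8: →6(W), 7(W) — all W, so L
n=9: →8(L), so W
n=10: →8(L), so W
n=11: →0(L), so W
n=12: →9(W), 10(W), 11(W) — all W, so L
n=13: →0(L), so W
n=14: →12(L), so W
n=15: →12(L), so W
n=16: →14(W), 15(W) — all W, so L
n=17: →0(L), so W
n=18: →16(L), so W
n=19: →0(L), so W
n=20: →15(W), 18(W), 19(W) — all W, so L
n=21: →20(L), so W
n=22: →20(L), so W
n=23: →0(L), so W
The losing starting values of n are exactly the entries labelled L in this table (6 of them).

0, 4, 8, 12, 16, 20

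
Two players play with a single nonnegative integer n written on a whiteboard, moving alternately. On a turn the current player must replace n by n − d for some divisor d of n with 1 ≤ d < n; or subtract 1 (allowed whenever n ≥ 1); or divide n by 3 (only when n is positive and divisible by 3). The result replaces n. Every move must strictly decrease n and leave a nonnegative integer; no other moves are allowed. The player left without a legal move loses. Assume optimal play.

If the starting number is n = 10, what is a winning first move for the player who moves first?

Move to 5.

Positions with no move are L. A position that does have a move is losing for the player to move precisely when every available move leads to a winning position for the opponent. Fill in the labels:
n=0: no move → L
n=1: W (go to 0, an L position)
n=2: L (sole option 1(W) is W)
n=3: W (go to 2, an L position)
n=4: W (go to 2, an L position)
n=5: L (sole option 4(W) is W)
n=6: W (go to 2, an L position)
n=7: L (sole option 6(W) is W)
n=8: W (go to 7, an L position)
n=9: L (options 3(W), 6(W), 8(W) are all W)
n=10: W (go to 5, an L position)
From 10, the L positions reachable in one move are: 5, 9. Any move reaching one of these is winning.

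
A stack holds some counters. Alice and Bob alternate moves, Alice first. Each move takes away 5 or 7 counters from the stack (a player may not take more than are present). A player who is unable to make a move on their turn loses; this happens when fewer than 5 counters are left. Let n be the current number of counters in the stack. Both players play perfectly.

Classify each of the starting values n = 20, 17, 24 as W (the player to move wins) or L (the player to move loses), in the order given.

Use the standard recursion: the mover loses at a terminal position; elsewhere, the mover wins exactly when some move hands the opponent an L position.
n=0: no move → L
n=1: no move → L
n=2: no move → L
n=3: no move → L
n=4: no move → L
n=5: →0(L), so W
n=6: →1(L), so W
n=7: →2(L), so W
n=8: →3(L), so W
n=9: →4(L), so W
n=10: →3(L), so W
n=11: →4(L), so W
n=12: →7(W), 5(W) — all W, so L
n=13: →8(W), 6(W) — all W, so L
n=14: →9(W), 7(W) — all W, so L
n=15: →10(W), 8(W) — all W, so L
n=16: →11(W), 9(W) — all W, so L
n=17: →12(L), so W
n=18: →13(L), so W
n=19: →14(L), so W
n=20: →15(L), so W
n=21: →16(L), so W
n=22: →15(L), so W
n=23: →16(L), so W
n=24: →19(W), 17(W) — all W, so L

20: W, 17: W, 24: L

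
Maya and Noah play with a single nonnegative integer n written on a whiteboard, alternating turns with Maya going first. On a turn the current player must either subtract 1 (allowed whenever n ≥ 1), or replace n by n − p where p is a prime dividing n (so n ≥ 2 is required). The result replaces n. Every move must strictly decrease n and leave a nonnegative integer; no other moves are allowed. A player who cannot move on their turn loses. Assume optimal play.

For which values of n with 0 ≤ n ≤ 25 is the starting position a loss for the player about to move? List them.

0, 4, 8, 12, 16, 20, 24

Use the standard recursion: the mover loses at a terminal position; elsewhere, the mover wins exactly when some move hands the opponent an L position.
n=0: no move → L
n=1: W (go to 0, an L position)
n=2: W (go to 0, an L position)
n=3: W (go to 0, an L position)
n=4: L (options 2(W), 3(W) are all W)
n=5: W (go to 0, an L position)
n=6: W (go to 4, an L position)
n=7: W (go to 0, an L position)
n=8: L (options 6(W), 7(W) are all W)
n=9: W (go to 8, an L position)
n=10: W (go to 8, an L position)
n=11: W (go to 0, an L position)
n=12: L (options 9(W), 10(W), 11(W) are all W)
n=13: W (go to 0, an L position)
n=14: W (go to 12, an L position)
n=15: W (go to 12, an L position)
n=16: L (options 14(W), 15(W) are all W)
n=17: W (go to 0, an L position)
n=18: W (go to 16, an L position)
n=19: W (go to 0, an L position)
n=20: L (options 15(W), 18(W), 19(W) are all W)
n=21: W (go to 20, an L position)
n=22: W (go to 20, an L position)
n=23: W (go to 0, an L position)
n=24: L (options 21(W), 22(W), 23(W) are all W)
n=25: W (go to 20, an L position)
Reading off the rows marked L gives the requested list; there are 7 such values of n.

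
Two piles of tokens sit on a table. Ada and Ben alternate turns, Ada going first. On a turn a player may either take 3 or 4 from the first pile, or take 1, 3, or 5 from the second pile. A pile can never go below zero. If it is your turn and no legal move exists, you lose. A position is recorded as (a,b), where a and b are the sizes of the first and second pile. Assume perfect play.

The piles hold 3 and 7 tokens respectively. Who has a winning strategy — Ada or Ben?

Positions with no move are L. A position that does have a move is losing for the player to move precisely when every available move leads to a winning position for the opponent. Fill in the labels:
No move ever increases a pile, so every position that can arise here has a ≤ 3 and b ≤ 7; it is enough to label the cells with 0 ≤ a ≤ 3 and 0 ≤ b ≤ 7.
Every move lowers a or b (never raises either), so fill the grid row by row in increasing a, and left to right within a row: each cell's successors are then already labelled.
      b=0  b=1  b=2  b=3  b=4  b=5  b=6  b=7
a=0:    L    W    L    W    L    W    L    W
a=1:    L    W    L    W    L    W    L    W
a=2:    L    W    L    W    L    W    L    W
a=3:    W    L    W    L    W    L    W    L
Cells with no legal move (terminal, hence L): (0,0), (1,0), (2,0).
The remaining L cells, each justified by listing all of its moves:
(0,2): only reaches (0,1)(W), which is W → L
(0,4): only reaches (0,3)(W), (0,1)(W), all W → L
(0,6): only reaches (0,5)(W), (0,3)(W), (0,1)(W), all W → L
(1,2): only reaches (1,1)(W), which is W → L
(1,4): only reaches (1,3)(W), (1,1)(W), all W → L
(1,6): only reaches (1,5)(W), (1,3)(W), (1,1)(W), all W → L
(2,2): only reaches (2,1)(W), which is W → L
(2,4): only reaches (2,3)(W), (2,1)(W), all W → L
(2,6): only reaches (2,5)(W), (2,3)(W), (2,1)(W), all W → L
(3,1): only reaches (0,1)(W), (3,0)(W), all W → L
(3,3): only reaches (0,3)(W), (3,2)(W), (3,0)(W), all W → L
(3,5): only reaches (0,5)(W), (3,4)(W), (3,2)(W), (3,0)(W), all W → L
(3,7): only reaches (0,7)(W), (3,6)(W), (3,4)(W), (3,2)(W), all W → L
Every other cell has at least one move into one of the L cells above, so it is W.
Every move from (3,7) reaches a W position, so the mover loses.

Ben wins.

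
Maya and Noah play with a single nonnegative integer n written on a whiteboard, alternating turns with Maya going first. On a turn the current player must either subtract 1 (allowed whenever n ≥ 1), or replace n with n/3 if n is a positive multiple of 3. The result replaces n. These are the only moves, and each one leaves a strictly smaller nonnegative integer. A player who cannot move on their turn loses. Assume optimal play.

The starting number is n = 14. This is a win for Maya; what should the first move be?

Move to 13.

Positions with no move are L. A position that does have a move is losing for the player to move precisely when every available move leads to a winning position for the opponent. Fill in the labels:
n=0: no move → L
n=1: reaches L-position 0 → W
n=2: only reaches 1(W), which is W → L
n=3: reaches L-position 2 → W
n=4: only reaches 3(W), which is W → L
n=5: reaches L-position 4 → W
n=6: reaches L-position 2 → W
n=7: only reaches 6(W), which is W → L
n=8: reaches L-position 7 → W
n=9: only reaches 3(W), 8(W), all W → L
n=10: reaches L-position 9 → W
n=11: only reaches 10(W), which is W → L
n=12: reaches L-position 4 → W
n=13: only reaches 12(W), which is W → L
n=14: reaches L-position 13 → W
From 14, the L positions reachable in one move are: 13.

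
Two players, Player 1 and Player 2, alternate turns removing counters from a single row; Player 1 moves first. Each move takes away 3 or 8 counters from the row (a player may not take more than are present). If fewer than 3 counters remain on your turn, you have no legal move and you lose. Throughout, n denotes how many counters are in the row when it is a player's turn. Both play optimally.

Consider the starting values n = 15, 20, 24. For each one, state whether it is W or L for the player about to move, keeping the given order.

15: W, 20: W, 24: L

Positions with no move are L. A position that does have a move is losing for the player to move precisely when every available move leads to a winning position for the opponent. Fill in the labels:
n=0: no move → L
n=1: no move → L
n=2: no move → L
n=3: can move to 0, which is L ⇒ W
n=4: can move to 1, which is L ⇒ W
n=5: can move to 2, which is L ⇒ W
n=6: the only move is to 3(W), a W ⇒ L
n=7: the only move is to 4(W), a W ⇒ L
n=8: can move to 0, which is L ⇒ W
n=9: can move to 6, which is L ⇒ W
n=10: can move to 7, which is L ⇒ W
n=11: moves to 8(W), 3(W); every one is W ⇒ L
n=12: moves to 9(W), 4(W); every one is W ⇒ L
n=13: moves to 10(W), 5(W); every one is W ⇒ L
n=14: can move to 11, which is L ⇒ W
n=15: can move to 12, which is L ⇒ W
n=16: can move to 13, which is L ⇒ W
n=17: moves to 14(W), 9(W); every one is W ⇒ L
n=18: moves to 15(W), 10(W); every one is W ⇒ L
n=19: can move to 11, which is L ⇒ W
n=20: can move to 17, which is L ⇒ W
n=21: can move to 18, which is L ⇒ W
n=22: moves to 19(W), 14(W); every one is W ⇒ L
n=23: moves to 20(W), 15(W); every one is W ⇒ L
n=24: moves to 21(W), 16(W); every one is W ⇒ L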